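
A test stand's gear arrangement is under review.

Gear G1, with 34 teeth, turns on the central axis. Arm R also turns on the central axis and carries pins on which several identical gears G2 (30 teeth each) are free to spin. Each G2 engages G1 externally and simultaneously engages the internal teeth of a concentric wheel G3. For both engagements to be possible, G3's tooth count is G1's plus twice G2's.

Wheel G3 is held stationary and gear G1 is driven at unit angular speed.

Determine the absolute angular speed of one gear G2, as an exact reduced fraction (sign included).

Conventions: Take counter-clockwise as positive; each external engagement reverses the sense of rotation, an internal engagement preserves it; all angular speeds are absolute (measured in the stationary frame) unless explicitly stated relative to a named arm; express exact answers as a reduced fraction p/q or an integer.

-17/30

topology: planetary set — G1 34T / G2 30T / G3 94T, arm = carrier (Willis)
ring teeth: 34 + 2·30 = 94
34(ω_sun−ω_arm) = −94(ω_ring−ω_arm),  ω_ring = 0, ω_sun = 1
34(1−ω_arm) = −94(0−ω_arm)  ⇒  128·ω_arm = 34  ⇒  ω_arm = 17/64
sun–planet mesh: 34·(1−17/64) = −30·(ω_p−ω_arm)  ⇒  ω_p−ω_arm = -799/960
ω_p = 17/64 − 799/960 = -17/30
exact speed ratio = -17/30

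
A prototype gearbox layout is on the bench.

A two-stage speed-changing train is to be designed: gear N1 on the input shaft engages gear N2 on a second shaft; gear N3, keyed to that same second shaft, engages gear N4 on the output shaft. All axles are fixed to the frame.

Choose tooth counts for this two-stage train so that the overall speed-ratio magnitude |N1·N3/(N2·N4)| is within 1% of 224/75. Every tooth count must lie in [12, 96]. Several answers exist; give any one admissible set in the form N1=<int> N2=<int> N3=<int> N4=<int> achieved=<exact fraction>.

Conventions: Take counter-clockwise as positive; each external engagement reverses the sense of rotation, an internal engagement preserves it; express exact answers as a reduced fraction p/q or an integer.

N1=12 N2=15 N3=56 N4=15 achieved=224/75

2-stage fixed-axis compound train for ratio 224/75
target = 224/75 in lowest terms: an exact hit needs N1·N3 = k·224 and N2·N4 = k·75 for one integer k, every count in [12, 96]; additionally prefer no 1:1 stage (N1 ≠ N2, N3 ≠ N4)
k = 1…2: no 1:1-free in-range split of k·224 and k·75 into factor pairs; take k = 3
k = 3: N1·N3 = 672 = 12·56, N2·N4 = 225 = 15·15
achieved = 12·56/(15·15) = 224/75; |achieved − target| = 0 ≤ 56/1875 ✓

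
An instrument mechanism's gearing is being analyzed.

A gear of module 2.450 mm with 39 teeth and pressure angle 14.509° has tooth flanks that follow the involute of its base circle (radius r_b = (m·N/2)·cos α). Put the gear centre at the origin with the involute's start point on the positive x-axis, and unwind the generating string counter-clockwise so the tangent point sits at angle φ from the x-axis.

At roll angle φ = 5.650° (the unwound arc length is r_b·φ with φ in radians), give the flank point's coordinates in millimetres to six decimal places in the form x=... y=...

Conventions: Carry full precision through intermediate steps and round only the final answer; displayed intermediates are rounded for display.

single-mesh involute tooth geometry (39T wheel at module 2.450)
pitch radius r_p = m·N/2 = 2.450·39/2 = 47.775000
base radius r_b = r_p·cos α = 47.775000·cos 14.509° = 46.251374
roll angle φ = 5.650° = 0.09861110 rad
x = r_b·(cos φ + φ·sin φ) = 46.475705
y = r_b·(sin φ − φ·cos φ) = 0.014769

x=46.475705 y=0.014769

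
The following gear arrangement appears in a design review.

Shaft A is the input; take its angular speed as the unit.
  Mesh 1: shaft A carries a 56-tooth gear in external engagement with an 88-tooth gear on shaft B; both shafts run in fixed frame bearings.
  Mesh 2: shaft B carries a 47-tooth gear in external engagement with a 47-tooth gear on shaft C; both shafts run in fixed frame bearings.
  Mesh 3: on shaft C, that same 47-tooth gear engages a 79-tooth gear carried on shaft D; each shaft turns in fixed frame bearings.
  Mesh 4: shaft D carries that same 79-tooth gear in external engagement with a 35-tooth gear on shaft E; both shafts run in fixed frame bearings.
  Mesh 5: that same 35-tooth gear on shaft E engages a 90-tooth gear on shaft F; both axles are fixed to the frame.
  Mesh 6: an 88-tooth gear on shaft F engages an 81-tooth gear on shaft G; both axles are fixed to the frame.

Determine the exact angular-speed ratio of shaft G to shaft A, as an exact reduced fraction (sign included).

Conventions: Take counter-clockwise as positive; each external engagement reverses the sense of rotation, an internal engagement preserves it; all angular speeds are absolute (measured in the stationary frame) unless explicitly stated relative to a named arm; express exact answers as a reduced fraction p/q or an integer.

1316/3645

class = fixed-axis compound train [6 meshes; 6 ratios multiply, 6 sense flips]
mesh 1 [56T→88T]: running ratio 7/11, sense −
mesh 2 [47T→47T]: running ratio 7/11, sense +
mesh 3 [47T→79T]: running ratio 329/869, sense −
mesh 4 [79T→35T]: running ratio 47/55, sense +
mesh 5 [35T→90T]: running ratio 329/990, sense −
mesh 6 [88T→81T]: running ratio 1316/3645, sense +
ω_out/ω_in = 1316/3645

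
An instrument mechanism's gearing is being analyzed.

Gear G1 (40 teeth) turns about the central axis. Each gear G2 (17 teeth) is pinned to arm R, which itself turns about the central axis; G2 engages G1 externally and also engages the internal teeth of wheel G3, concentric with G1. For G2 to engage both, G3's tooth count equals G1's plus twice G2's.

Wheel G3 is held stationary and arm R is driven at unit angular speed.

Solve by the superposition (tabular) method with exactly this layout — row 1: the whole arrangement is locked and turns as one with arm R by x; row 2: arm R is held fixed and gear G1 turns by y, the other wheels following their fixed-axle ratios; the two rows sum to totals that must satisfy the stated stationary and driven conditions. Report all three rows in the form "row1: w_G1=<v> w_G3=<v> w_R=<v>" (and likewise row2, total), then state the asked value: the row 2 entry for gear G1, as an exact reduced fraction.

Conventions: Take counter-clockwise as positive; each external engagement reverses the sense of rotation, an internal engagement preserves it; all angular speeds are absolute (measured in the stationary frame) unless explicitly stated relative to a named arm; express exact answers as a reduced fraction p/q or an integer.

row1: w_G1=1 w_G3=1 w_R=1
row2: w_G1=37/20 w_G3=-1 w_R=0
total: w_G1=57/20 w_G3=0 w_R=1
asked value: 37/20

recognized (axles ride arm R): planetary set, 40/17/74 teeth
superposition row 1 [locked train]: every member turns x
row 2 — arm fixed, fixed-axis ratios: sun y, ring −(40/74)·y, arm 0
boundary: total ω_ring = x − (40/74)·y = 0 and total ω_arm = x = 1  ⇒  y = 37/20, x = 1
row 2 ring = −(40/74)·37/20 = -1
totals (row 1 + row 2): sun 1 + 37/20 = 57/20, ring 1 + (-1) = 0, arm 1 + 0 = 1
asked cell (row2, sun) = 37/20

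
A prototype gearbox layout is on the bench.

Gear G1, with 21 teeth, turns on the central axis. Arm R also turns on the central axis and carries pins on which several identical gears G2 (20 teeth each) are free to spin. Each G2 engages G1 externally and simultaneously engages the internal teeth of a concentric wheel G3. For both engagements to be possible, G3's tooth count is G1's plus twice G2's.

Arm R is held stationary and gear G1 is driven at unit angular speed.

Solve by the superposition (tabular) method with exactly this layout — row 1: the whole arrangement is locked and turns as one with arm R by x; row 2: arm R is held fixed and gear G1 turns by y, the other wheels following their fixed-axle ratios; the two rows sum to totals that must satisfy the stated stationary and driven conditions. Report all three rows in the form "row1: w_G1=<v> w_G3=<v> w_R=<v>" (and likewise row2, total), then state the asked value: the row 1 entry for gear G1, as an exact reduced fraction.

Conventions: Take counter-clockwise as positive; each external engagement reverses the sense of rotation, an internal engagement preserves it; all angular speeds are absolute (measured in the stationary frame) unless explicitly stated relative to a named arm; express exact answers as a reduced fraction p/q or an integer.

planetary set (21T centre, 20T on arm, 61T internal) — Willis relation
row 1 (train locked, turned with arm): all members turn x
superposition row 2 [arm held]: sun y, ring −(21/61)·y, arm 0
boundary: total ω_arm = x = 0 and total ω_sun = x + y = 1  ⇒  y = 1, x = 0
row 2 ring = −(21/61)·1 = -21/61
totals (row 1 + row 2): sun 0 + 1 = 1, ring 0 + (-21/61) = -21/61, arm 0 + 0 = 0
asked cell (row1, sun) = 0

row1: w_G1=0 w_G3=0 w_R=0
row2: w_G1=1 w_G3=-21/61 w_R=0
total: w_G1=1 w_G3=-21/61 w_R=0
asked value: 0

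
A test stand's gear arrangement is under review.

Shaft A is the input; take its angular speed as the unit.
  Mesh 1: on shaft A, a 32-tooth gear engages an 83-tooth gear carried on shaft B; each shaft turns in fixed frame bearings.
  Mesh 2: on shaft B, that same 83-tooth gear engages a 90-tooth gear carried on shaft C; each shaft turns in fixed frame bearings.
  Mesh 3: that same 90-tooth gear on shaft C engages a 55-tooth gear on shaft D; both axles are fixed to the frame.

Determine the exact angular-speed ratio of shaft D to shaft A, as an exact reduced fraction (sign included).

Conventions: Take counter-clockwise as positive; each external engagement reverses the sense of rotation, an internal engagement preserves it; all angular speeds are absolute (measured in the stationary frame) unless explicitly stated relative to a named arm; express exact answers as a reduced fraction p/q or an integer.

-32/55

class = fixed-axis compound train [3 meshes; 3 ratios multiply, 3 sense flips]
mesh 1 [32T→83T]: running ratio 32/83, sense −
mesh 2 [83T→90T]: running ratio 16/45, sense +
mesh 3 [90T→55T]: running ratio 32/55, sense −
ω_out/ω_in = -32/55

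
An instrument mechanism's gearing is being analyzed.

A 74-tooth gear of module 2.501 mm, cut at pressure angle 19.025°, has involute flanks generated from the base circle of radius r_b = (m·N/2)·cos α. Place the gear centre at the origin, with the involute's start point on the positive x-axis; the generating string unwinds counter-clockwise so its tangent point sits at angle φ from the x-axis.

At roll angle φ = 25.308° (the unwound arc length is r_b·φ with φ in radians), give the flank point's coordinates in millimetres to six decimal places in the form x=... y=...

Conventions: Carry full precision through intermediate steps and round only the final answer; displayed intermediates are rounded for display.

class = single-mesh tooth geometry [base-circle involute, m = 2.501, 74T]
pitch radius r_p = m·N/2 = 2.501·74/2 = 92.537000
base radius r_b = r_p·cos α = 92.537000·cos 19.025° = 87.482299
roll angle φ = 25.308° = 0.44170793 rad
x = r_b·(cos φ + φ·sin φ) = 95.604679
y = r_b·(sin φ − φ·cos φ) = 2.464379

x=95.604679 y=2.464379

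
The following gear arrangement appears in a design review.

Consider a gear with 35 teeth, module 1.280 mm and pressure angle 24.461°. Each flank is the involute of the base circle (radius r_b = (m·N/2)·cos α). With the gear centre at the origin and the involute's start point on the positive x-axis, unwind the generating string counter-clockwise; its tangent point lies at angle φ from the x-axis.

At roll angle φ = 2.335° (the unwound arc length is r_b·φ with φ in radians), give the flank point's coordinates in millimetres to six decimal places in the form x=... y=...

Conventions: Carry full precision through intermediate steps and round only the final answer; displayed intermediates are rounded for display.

x=20.406375 y=0.000460

class = single-mesh tooth geometry [base-circle involute, m = 1.280, 35T]
pitch radius r_p = m·N/2 = 1.280·35/2 = 22.400000
base radius r_b = r_p·cos α = 22.400000·cos 24.461° = 20.389451
roll angle φ = 2.335° = 0.04075344 rad
x = r_b·(cos φ + φ·sin φ) = 20.406375
y = r_b·(sin φ − φ·cos φ) = 0.000460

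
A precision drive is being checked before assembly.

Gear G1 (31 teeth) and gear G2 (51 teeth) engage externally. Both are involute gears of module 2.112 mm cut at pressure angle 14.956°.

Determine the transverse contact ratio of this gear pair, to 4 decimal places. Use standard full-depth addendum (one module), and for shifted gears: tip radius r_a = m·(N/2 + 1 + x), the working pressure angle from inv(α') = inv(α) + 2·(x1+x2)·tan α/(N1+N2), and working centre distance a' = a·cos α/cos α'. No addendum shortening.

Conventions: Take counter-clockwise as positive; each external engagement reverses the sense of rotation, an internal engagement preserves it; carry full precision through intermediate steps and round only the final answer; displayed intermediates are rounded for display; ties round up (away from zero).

2.0130

class = single-mesh tooth geometry [involute pair 31T × 51T, m = 2.112]
base radii: r_b1 = 31.627045, r_b2 = 52.031590
tip radii: r_a1 = 34.848000, r_a2 = 55.968000
no profile shift: α' = α, a' = a
action lengths: √(r_a1²−r_b1²) = 14.632605, √(r_a2²−r_b2²) = 20.618696
base pitch p_b = π·m·cos α = 6.410277
CR = (14.632605 + 20.618696 − 86.592000·sin 14.95600°)/6.410277 = 2.012999
contact ratio ≈ 2.0130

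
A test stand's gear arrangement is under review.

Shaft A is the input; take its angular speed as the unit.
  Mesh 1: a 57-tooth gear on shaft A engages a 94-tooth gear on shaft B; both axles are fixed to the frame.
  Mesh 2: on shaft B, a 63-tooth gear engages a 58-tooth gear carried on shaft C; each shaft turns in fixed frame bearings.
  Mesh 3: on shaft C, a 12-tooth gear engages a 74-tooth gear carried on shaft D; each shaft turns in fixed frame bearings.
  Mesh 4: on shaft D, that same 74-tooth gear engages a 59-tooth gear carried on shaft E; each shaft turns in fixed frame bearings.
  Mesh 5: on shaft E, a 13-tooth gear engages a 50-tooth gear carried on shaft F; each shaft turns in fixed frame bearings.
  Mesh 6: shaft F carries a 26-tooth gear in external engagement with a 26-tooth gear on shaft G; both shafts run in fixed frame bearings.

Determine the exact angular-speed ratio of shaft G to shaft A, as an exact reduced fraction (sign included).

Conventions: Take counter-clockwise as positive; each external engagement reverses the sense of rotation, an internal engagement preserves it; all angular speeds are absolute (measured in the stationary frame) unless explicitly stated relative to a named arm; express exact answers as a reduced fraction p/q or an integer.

class = fixed-axis compound train [6 meshes; 6 ratios multiply, 6 sense flips]
mesh 1 [57T→94T]: running ratio 57/94, sense −
mesh 2 [63T→58T]: running ratio 3591/5452, sense +
mesh 3 [12T→74T]: running ratio 10773/100862, sense −
mesh 4 [74T→59T]: running ratio 10773/80417, sense +
mesh 5 [13T→50T]: running ratio 140049/4020850, sense −
mesh 6 [26T→26T]: running ratio 140049/4020850, sense +
ω_out/ω_in = 140049/4020850

140049/4020850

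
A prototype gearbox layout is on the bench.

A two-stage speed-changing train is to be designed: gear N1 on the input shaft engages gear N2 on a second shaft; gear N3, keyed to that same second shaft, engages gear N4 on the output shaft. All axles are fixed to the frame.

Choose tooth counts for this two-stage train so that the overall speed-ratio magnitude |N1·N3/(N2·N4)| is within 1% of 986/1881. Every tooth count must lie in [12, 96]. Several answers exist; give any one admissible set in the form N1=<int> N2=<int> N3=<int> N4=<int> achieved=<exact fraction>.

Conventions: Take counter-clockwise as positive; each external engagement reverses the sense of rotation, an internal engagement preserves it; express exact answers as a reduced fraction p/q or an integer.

N1=17 N2=33 N3=58 N4=57 achieved=986/1881

2-stage fixed-axis compound train for ratio 986/1881
target = 986/1881 in lowest terms: an exact hit needs N1·N3 = k·986 and N2·N4 = k·1881 for one integer k, every count in [12, 96]; additionally prefer no 1:1 stage (N1 ≠ N2, N3 ≠ N4)
k = 1: N1·N3 = 986 = 17·58, N2·N4 = 1881 = 33·57
achieved = 17·58/(33·57) = 986/1881; |achieved − target| = 0 ≤ 493/94050 ✓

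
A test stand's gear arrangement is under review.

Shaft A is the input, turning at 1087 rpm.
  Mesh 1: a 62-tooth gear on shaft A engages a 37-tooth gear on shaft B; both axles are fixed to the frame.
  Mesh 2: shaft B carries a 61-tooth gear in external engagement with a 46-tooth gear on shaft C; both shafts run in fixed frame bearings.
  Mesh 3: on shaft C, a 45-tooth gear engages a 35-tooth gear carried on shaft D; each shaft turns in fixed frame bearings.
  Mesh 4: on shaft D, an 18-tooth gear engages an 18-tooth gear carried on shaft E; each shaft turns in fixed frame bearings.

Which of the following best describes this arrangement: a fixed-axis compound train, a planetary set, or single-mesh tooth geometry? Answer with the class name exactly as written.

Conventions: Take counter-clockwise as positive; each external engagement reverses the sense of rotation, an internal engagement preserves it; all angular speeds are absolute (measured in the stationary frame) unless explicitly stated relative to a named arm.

fixed-axis compound train

4-mesh fixed-axis compound train (all bearings frame-fixed)
classification: fixed-axis compound train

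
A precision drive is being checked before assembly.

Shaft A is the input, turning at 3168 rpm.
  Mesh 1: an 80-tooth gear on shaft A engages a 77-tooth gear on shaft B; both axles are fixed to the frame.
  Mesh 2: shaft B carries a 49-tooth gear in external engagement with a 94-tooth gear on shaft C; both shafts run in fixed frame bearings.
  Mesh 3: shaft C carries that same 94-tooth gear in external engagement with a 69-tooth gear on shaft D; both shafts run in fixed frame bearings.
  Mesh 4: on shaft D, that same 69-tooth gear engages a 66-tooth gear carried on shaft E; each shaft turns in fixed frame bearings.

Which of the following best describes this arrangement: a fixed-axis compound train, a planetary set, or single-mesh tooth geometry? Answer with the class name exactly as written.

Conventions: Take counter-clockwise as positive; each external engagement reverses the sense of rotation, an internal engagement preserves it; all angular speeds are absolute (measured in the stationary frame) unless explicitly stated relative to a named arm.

fixed-axis compound train

4-mesh fixed-axis compound train (all bearings frame-fixed)
classification: fixed-axis compound train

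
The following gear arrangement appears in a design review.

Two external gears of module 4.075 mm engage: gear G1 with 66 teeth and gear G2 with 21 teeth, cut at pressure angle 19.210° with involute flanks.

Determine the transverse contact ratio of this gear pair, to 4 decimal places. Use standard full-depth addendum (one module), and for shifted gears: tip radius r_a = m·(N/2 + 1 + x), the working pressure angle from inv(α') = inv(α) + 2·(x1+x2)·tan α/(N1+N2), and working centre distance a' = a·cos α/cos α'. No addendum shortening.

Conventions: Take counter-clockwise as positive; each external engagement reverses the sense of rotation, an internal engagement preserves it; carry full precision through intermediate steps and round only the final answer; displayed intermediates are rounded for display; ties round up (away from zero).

recognized (one external pair, fixed centres): single-mesh tooth geometry, m = 4.075, N1 = 66, N2 = 21
base radii: r_b1 = 126.987292, r_b2 = 40.405047
tip radii: r_a1 = 138.550000, r_a2 = 46.862500
no profile shift: α' = α, a' = a
action lengths: √(r_a1²−r_b1²) = 55.410560, √(r_a2²−r_b2²) = 23.738704
base pitch p_b = π·m·cos α = 12.089162
CR = (55.410560 + 23.738704 − 177.262500·sin 19.21000°)/12.089162 = 1.722561
contact ratio ≈ 1.7226

1.7226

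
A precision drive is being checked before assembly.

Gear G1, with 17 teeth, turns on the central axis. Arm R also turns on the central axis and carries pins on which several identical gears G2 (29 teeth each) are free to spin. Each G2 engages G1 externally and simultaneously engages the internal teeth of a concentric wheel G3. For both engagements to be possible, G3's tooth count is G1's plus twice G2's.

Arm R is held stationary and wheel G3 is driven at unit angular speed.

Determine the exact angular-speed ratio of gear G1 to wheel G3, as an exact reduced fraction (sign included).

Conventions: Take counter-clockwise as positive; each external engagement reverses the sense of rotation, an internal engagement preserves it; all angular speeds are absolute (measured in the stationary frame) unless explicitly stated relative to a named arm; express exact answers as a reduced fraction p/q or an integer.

-75/17

recognized (axles ride arm R): planetary set, 17/29/75 teeth
ring teeth: 17 + 2·29 = 75
17(ω_sun−ω_arm) = −75(ω_ring−ω_arm),  ω_arm = 0, ω_ring = 1
ω_sun = 0 − (75/17)(1−0) = -75/17
ω_out/ω_in = -75/17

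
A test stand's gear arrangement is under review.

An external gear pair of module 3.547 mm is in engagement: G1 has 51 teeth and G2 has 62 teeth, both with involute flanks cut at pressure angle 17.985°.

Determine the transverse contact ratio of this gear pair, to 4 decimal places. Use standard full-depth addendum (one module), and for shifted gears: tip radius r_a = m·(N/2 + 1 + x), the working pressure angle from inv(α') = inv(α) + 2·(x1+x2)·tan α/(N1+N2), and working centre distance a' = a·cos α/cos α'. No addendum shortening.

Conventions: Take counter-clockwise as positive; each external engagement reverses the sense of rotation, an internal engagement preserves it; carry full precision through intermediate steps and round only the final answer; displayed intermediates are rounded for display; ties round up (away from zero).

topology: single-mesh involute geometry — m = 3.547, 51T/62T pair
base radii: r_b1 = 86.028950, r_b2 = 104.584213
tip radii: r_a1 = 93.995500, r_a2 = 113.504000
no profile shift: α' = α, a' = a
action lengths: √(r_a1²−r_b1²) = 37.870488, √(r_a2²−r_b2²) = 44.105559
base pitch p_b = π·m·cos α = 10.598742
CR = (37.870488 + 44.105559 − 200.405500·sin 17.98500°)/10.598742 = 1.896191
contact ratio ≈ 1.8962

1.8962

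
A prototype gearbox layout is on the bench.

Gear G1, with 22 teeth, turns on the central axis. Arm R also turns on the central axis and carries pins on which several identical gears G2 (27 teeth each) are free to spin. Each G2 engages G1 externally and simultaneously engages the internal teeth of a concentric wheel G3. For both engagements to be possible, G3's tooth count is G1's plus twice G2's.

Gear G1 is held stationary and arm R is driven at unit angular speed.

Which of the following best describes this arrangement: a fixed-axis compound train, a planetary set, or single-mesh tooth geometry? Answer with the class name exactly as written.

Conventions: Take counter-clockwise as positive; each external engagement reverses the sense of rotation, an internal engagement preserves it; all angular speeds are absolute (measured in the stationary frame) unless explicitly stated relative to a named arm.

topology: planetary set — G1 22T / G2 27T / G3 76T, arm = carrier (Willis)
classification: planetary set

planetary set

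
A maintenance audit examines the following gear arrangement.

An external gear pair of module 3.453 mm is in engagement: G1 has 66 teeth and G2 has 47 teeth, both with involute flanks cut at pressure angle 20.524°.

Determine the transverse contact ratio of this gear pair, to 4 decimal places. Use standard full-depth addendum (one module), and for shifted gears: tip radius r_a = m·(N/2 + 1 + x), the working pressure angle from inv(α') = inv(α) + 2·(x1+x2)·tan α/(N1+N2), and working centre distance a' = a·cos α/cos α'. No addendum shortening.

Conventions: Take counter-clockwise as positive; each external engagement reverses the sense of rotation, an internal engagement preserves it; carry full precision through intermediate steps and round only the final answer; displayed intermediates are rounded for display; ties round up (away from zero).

recognized (one external pair, fixed centres): single-mesh tooth geometry, m = 3.453, N1 = 66, N2 = 47
base radii: r_b1 = 106.716134, r_b2 = 75.994823
tip radii: r_a1 = 117.402000, r_a2 = 84.598500
no profile shift: α' = α, a' = a
action lengths: √(r_a1²−r_b1²) = 48.937678, √(r_a2²−r_b2²) = 37.171133
base pitch p_b = π·m·cos α = 10.159352
CR = (48.937678 + 37.171133 − 195.094500·sin 20.52400°)/10.159352 = 1.743097
contact ratio ≈ 1.7431

1.7431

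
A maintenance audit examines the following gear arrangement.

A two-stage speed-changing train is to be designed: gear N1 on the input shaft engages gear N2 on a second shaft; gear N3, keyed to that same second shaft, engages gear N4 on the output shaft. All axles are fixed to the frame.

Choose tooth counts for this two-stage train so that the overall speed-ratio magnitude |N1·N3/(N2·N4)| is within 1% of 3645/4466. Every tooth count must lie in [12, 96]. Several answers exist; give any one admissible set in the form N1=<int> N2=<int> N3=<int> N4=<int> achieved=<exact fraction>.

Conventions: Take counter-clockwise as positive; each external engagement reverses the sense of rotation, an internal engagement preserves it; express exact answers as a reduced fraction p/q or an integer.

class = fixed-axis compound train [2-stage, 3645/4466 wanted]
target = 3645/4466 in lowest terms: an exact hit needs N1·N3 = k·3645 and N2·N4 = k·4466 for one integer k, every count in [12, 96]; additionally prefer no 1:1 stage (N1 ≠ N2, N3 ≠ N4)
k = 1: N1·N3 = 3645 = 45·81, N2·N4 = 4466 = 58·77
achieved = 45·81/(58·77) = 3645/4466; |achieved − target| = 0 ≤ 729/89320 ✓

N1=45 N2=58 N3=81 N4=77 achieved=3645/4466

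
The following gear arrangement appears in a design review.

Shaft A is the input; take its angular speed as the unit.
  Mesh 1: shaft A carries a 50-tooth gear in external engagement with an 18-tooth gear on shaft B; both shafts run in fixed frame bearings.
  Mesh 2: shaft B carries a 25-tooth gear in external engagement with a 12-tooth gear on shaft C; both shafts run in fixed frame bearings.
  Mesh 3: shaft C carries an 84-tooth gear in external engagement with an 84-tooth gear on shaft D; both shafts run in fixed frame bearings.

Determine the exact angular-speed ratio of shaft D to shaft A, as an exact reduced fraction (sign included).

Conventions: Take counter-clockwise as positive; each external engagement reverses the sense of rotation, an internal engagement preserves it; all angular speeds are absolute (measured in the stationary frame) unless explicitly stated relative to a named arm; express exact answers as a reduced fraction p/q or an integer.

-625/108

class = fixed-axis compound train [3 meshes; 3 ratios multiply, 3 sense flips]
mesh 1 [50T→18T]: running ratio 25/9, sense −
mesh 2 [25T→12T]: running ratio 625/108, sense +
mesh 3 [84T→84T]: running ratio 625/108, sense −
ω_out/ω_in = -625/108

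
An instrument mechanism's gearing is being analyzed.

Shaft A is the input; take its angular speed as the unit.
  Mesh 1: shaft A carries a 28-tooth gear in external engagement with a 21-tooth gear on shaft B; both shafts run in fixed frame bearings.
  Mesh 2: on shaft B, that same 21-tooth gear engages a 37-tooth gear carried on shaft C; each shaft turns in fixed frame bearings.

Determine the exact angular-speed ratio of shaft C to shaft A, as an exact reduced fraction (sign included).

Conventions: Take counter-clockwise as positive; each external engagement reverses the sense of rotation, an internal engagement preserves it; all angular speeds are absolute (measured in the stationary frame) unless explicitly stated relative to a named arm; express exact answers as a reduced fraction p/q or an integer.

28/37

class = fixed-axis compound train [2 meshes; 2 ratios multiply, 2 sense flips]
mesh 1 [28T→21T]: running ratio 4/3, sense −
mesh 2 [21T→37T]: running ratio 28/37, sense +
ω_out/ω_in = 28/37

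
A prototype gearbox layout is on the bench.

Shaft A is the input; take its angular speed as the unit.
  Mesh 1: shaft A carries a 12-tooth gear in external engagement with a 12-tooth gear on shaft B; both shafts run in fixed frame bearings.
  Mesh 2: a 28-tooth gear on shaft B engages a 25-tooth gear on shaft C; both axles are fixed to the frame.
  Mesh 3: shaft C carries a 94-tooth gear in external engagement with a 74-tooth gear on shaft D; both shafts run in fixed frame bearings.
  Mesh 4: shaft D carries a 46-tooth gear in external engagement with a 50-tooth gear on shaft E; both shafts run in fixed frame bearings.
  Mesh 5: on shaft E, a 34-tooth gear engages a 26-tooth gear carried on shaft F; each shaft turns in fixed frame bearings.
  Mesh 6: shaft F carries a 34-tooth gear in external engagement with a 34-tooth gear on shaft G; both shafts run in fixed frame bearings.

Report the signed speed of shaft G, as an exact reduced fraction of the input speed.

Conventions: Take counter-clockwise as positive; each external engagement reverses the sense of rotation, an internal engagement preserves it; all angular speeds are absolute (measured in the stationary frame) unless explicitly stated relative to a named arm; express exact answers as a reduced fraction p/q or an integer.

6-mesh fixed-axis compound train (all bearings frame-fixed)
mesh 1 [12T→12T]: |ω|/ω_in = 1×12/12 = 1, sense flips to −
mesh 2 [28T→25T]: |ω|/ω_in = 1×28/25 = 28/25, sense flips to +
mesh 3 [94T→74T]: |ω|/ω_in = (28/25)×94/74 = 1316/925, sense flips to −
mesh 4 [46T→50T]: |ω|/ω_in = (1316/925)×46/50 = 30268/23125, sense flips to +
mesh 5 [34T→26T]: |ω|/ω_in = (30268/23125)×34/26 = 514556/300625, sense flips to −
mesh 6 [34T→34T]: |ω|/ω_in = (514556/300625)×34/34 = 514556/300625, sense flips to +
signed output speed (× input speed) = 514556/300625

514556/300625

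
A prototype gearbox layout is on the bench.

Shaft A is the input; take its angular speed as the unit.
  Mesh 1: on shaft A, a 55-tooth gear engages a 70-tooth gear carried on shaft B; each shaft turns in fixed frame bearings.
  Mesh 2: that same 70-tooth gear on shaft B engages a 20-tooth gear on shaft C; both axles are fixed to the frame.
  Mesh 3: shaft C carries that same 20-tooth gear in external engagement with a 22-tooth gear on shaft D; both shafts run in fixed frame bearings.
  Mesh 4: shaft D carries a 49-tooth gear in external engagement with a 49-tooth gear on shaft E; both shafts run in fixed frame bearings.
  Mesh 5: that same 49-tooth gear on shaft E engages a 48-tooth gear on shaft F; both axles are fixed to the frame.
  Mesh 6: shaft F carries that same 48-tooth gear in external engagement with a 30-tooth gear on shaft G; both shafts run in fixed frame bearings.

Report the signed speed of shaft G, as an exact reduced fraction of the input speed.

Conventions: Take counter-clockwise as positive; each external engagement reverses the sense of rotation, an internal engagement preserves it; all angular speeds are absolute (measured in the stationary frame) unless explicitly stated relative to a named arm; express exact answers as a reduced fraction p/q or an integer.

6-mesh fixed-axis compound train (all bearings frame-fixed)
mesh 1 [55T→70T]: |ω|/ω_in = 1×55/70 = 11/14, sense flips to −
mesh 2 [70T→20T]: |ω|/ω_in = (11/14)×70/20 = 11/4, sense flips to +
mesh 3 [20T→22T]: |ω|/ω_in = (11/4)×20/22 = 5/2, sense flips to −
mesh 4 [49T→49T]: |ω|/ω_in = (5/2)×49/49 = 5/2, sense flips to +
mesh 5 [49T→48T]: |ω|/ω_in = (5/2)×49/48 = 245/96, sense flips to −
mesh 6 [48T→30T]: |ω|/ω_in = (245/96)×48/30 = 49/12, sense flips to +
signed output speed (× input speed) = 49/12

49/12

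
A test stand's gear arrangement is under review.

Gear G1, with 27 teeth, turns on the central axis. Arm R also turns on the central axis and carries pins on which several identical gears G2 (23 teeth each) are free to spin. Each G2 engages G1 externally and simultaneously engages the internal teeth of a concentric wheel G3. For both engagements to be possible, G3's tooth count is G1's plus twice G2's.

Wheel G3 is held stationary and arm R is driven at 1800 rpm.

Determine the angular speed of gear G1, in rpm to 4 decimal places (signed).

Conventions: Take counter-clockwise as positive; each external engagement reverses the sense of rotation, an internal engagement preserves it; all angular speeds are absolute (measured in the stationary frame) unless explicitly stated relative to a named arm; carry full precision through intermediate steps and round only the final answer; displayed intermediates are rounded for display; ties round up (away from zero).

+6666.6667 rpm

recognized (axles ride arm R): planetary set, 27/23/73 teeth
normalise by the input: solve with ω_arm = 1, then scale by 1800 rpm
ring teeth: 27 + 2·23 = 73
27(ω_sun−ω_arm) = −73(ω_ring−ω_arm),  ω_ring = 0, ω_arm = 1
ω_sun = 1 − (73/27)(0−1) = 100/27
scale: ω_sun = 100/27 × 1800 rpm = +6666.6667 rpm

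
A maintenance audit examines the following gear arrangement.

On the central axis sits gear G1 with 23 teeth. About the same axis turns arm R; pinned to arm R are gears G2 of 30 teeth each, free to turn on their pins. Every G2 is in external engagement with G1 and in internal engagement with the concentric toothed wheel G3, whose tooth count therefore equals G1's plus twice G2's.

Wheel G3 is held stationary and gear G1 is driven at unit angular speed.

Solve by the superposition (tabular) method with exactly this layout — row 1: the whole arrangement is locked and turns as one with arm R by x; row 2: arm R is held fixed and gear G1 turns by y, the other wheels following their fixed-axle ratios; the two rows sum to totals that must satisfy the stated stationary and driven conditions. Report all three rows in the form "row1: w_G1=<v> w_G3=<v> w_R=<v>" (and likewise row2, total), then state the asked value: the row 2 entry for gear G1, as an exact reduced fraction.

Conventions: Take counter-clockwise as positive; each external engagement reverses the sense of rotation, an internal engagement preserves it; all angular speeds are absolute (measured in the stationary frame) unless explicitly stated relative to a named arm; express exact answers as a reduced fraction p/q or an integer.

row1: w_G1=23/106 w_G3=23/106 w_R=23/106
row2: w_G1=83/106 w_G3=-23/106 w_R=0
total: w_G1=1 w_G3=0 w_R=23/106
asked value: 83/106

recognized (axles ride arm R): planetary set, 23/30/83 teeth
superposition row 1 [locked train]: every member turns x
row 2 (arm held, sun turns y): ω_ring = −(23/83)·y, ω_arm = 0
boundary: total ω_ring = x − (23/83)·y = 0 and total ω_sun = x + y = 1  ⇒  y = 83/106, x = 23/106
row 2 ring = −(23/83)·83/106 = -23/106
totals (row 1 + row 2): sun 23/106 + 83/106 = 1, ring 23/106 + (-23/106) = 0, arm 23/106 + 0 = 23/106
asked cell (row2, sun) = 83/106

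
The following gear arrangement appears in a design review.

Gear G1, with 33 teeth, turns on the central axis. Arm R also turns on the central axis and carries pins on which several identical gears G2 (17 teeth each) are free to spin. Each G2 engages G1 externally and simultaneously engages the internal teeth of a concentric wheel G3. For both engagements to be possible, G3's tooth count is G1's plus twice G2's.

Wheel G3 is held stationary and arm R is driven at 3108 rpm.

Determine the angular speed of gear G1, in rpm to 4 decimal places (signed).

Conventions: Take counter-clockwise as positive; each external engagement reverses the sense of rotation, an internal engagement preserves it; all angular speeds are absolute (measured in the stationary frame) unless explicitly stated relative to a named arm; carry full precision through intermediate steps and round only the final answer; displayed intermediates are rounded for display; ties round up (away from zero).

+9418.1818 rpm

topology: planetary set — G1 33T / G2 17T / G3 67T, arm = carrier (Willis)
normalise by the input: solve with ω_arm = 1, then scale by 3108 rpm
ring teeth: 33 + 2·17 = 67
33(ω_sun−ω_arm) = −67(ω_ring−ω_arm),  ω_ring = 0, ω_arm = 1
ω_sun = 1 − (67/33)(0−1) = 100/33
scale: ω_sun = 100/33 × 3108 rpm = +9418.1818 rpm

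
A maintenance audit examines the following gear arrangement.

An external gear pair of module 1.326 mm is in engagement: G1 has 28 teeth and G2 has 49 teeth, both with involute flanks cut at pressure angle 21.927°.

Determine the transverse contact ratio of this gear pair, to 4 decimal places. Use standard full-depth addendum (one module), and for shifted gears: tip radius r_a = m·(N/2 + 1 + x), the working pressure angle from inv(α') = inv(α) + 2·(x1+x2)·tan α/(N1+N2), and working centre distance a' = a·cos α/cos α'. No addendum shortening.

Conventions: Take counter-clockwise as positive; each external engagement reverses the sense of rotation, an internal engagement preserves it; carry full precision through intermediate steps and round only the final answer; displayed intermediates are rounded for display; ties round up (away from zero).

class = single-mesh tooth geometry [involute pair 28T × 49T, m = 1.326]
base radii: r_b1 = 17.221087, r_b2 = 30.136903
tip radii: r_a1 = 19.890000, r_a2 = 33.813000
no profile shift: α' = α, a' = a
action lengths: √(r_a1²−r_b1²) = 9.952198, √(r_a2²−r_b2²) = 15.332516
base pitch p_b = π·m·cos α = 3.864403
CR = (9.952198 + 15.332516 − 51.051000·sin 21.92700°)/3.864403 = 1.609821
contact ratio ≈ 1.6098

1.6098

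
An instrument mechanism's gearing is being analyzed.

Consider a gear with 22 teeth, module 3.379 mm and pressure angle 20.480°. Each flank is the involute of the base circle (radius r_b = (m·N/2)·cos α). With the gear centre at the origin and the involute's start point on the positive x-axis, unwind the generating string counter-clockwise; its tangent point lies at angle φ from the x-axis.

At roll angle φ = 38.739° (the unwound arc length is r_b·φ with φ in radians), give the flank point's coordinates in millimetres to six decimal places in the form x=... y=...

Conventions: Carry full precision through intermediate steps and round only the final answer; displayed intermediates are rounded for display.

recognized (one wheel, involute flank): single-mesh tooth geometry, m = 3.379, N = 22
pitch radius r_p = m·N/2 = 3.379·22/2 = 37.169000
base radius r_b = r_p·cos α = 37.169000·cos 20.480° = 34.819710
roll angle φ = 38.739° = 0.67612310 rad
x = r_b·(cos φ + φ·sin φ) = 41.891757
y = r_b·(sin φ − φ·cos φ) = 3.426071

x=41.891757 y=3.426071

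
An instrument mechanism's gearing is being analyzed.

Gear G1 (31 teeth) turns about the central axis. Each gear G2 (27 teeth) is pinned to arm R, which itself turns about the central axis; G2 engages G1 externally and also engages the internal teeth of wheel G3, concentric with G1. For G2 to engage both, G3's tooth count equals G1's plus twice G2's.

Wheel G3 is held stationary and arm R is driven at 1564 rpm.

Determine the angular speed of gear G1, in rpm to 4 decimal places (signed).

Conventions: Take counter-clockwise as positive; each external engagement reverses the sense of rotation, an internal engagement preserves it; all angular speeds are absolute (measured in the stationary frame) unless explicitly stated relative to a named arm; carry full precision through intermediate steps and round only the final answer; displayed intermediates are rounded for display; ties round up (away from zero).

recognized (axles ride arm R): planetary set, 31/27/85 teeth
normalise by the input: solve with ω_arm = 1, then scale by 1564 rpm
ring teeth: 31 + 2·27 = 85
31(ω_sun−ω_arm) = −85(ω_ring−ω_arm),  ω_ring = 0, ω_arm = 1
ω_sun = 1 − (85/31)(0−1) = 116/31
scale: ω_sun = 116/31 × 1564 rpm = +5852.3871 rpm

+5852.3871 rpm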